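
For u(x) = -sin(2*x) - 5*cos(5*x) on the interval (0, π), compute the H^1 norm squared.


||u||_{H^1(0,π)}^2 = -1040/21 + 655*π/2

u'(x) = 25*sin(5*x) - 2*cos(2*x).
Expand u² and (u')² and integrate term by term on (0, π), using: for integers n ≥ 1, ∫_0^π sin²(nx) dx = ∫_0^π cos²(nx) dx = π/2; for n ≠ n', ∫_0^π sin(nx)sin(n'x) dx = ∫_0^π cos(nx)cos(n'x) dx = 0; and by product-to-sum, ∫_0^π sin(nx)cos(n'x) dx = ½∫_0^π [sin((n+n')x) + sin((n−n')x)] dx, which is 0 when n+n' is even and 2n/(n²−n'²) when n+n' is odd (it need not vanish on (0, π)).
  u² squared terms: (-1)²·∫sin(2x)² dx = 1·π/2 = π/2;  (-5)²·∫cos(5x)² dx = 25·π/2 = 25*π/2.
  u² cross terms: 2·(-1)·(-5)·∫sin(2x)·cos(5x) dx = 10·(-4/21) = -40/21.
  So ∫_0^π u² dx = π/2 + 25*π/2 − 40/21 = -40/21 + 13*π.
  (u')² squared terms: (-2)²·∫cos(2x)² dx = 4·π/2 = 2*π;  (25)²·∫sin(5x)² dx = 625·π/2 = 625*π/2.
  (u')² cross terms: 2·(-2)·(25)·∫cos(2x)·sin(5x) dx = -100·(10/21) = -1000/21.
  So ∫_0^π (u')² dx = 2*π + 625*π/2 − 1000/21 = -1000/21 + 629*π/2.
||u||_{H^1}^2 = (-40/21 + 13*π) + (-1000/21 + 629*π/2) = -1040/21 + 655*π/2.


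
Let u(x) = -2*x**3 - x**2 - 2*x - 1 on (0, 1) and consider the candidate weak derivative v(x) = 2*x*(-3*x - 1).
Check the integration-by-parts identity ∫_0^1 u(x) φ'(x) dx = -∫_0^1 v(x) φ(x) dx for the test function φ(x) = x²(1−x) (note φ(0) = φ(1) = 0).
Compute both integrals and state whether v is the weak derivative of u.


LHS = 7/15, RHS = 3/10. No, v is not the weak derivative of u.

u(x) = -2*x**3 - x**2 - 2*x - 1, classical derivative u'(x) = -6*x**2 - 2*x - 2.
φ(x) = x²(1−x), so φ'(x) = x*(2 - 3*x).
Note φ(0) = φ(1) = 0, so the boundary term u·φ vanishes.
LHS = ∫_0^1 u(x) φ'(x) dx = ∫_0^1 (6*x^5 - x^4 + 4*x^3 - x^2 - 2*x) dx. Term by term:
  ∫_0^1 6*x^5 dx = 1;  ∫_0^1 -x^4 dx = -1/5;  ∫_0^1 4*x^3 dx = 1;
  ∫_0^1 -x^2 dx = -1/3;  ∫_0^1 -2*x dx = -1.
Sum: 1 − 1/5 + 1 − 1/3 − 1 = 7/15.
So LHS = 7/15.
∫_0^1 v(x) φ(x) dx = ∫_0^1 (6*x^5 - 4*x^4 - 2*x^3) dx. Term by term:
  ∫_0^1 6*x^5 dx = 1;  ∫_0^1 -4*x^4 dx = -4/5;  ∫_0^1 -2*x^3 dx = -1/2.
Sum: 1 − 4/5 − 1/2 = -3/10.
So RHS = -∫_0^1 v(x) φ(x) dx = 3/10.
LHS − RHS = 1/6 ≠ 0, so the identity fails.
(For a valid weak derivative the identity must hold for EVERY test function, in particular this one. The failure shows v is NOT the weak derivative of u.)
Correct weak derivative would be u'(x) = -6*x**2 - 2*x - 2.


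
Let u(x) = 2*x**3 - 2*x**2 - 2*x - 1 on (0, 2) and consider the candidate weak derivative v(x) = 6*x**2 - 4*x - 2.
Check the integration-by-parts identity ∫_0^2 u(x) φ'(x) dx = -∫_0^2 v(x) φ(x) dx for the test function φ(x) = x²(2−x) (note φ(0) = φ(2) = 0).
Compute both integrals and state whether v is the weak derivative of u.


LHS = -56/15, RHS = -56/15. Yes, v = u' weakly.

u(x) = 2*x**3 - 2*x**2 - 2*x - 1, classical derivative u'(x) = 6*x**2 - 4*x - 2.
φ(x) = x²(2−x), so φ'(x) = x*(4 - 3*x).
Note φ(0) = φ(2) = 0, so the boundary term u·φ vanishes.
LHS = ∫_0^2 u(x) φ'(x) dx = ∫_0^2 (-6*x^5 + 14*x^4 - 2*x^3 - 5*x^2 - 4*x) dx. Term by term:
  ∫_0^2 -6*x^5 dx = -64;  ∫_0^2 14*x^4 dx = 448/5;  ∫_0^2 -2*x^3 dx = -8;
  ∫_0^2 -5*x^2 dx = -40/3;  ∫_0^2 -4*x dx = -8.
Sum: -64 + 448/5 − 8 − 40/3 − 8 = -56/15.
So LHS = -56/15.
∫_0^2 v(x) φ(x) dx = ∫_0^2 (-6*x^5 + 16*x^4 - 6*x^3 - 4*x^2) dx. Term by term:
  ∫_0^2 -6*x^5 dx = -64;  ∫_0^2 16*x^4 dx = 512/5;  ∫_0^2 -6*x^3 dx = -24;
  ∫_0^2 -4*x^2 dx = -32/3.
Sum: -64 + 512/5 − 24 − 32/3 = 56/15.
So RHS = -∫_0^2 v(x) φ(x) dx = -56/15.
LHS = RHS, so the identity holds for this test φ.
Moreover u is smooth here and v(x) = u'(x) = 6*x**2 - 4*x - 2 pointwise, so the identity holds for every test function. Hence v is the weak derivative of u.


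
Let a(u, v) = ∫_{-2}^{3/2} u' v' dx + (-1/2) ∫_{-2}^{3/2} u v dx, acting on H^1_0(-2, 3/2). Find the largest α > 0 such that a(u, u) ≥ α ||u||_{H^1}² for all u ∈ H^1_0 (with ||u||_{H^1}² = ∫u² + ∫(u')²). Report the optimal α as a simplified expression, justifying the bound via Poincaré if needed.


α = (-49 + 8*π^2)/(2*(4*π^2 + 49))

Coercivity of a(·,·) on H^1_0(-2, 3/2) means a(u, u) ≥ α ||u||_{H^1}² for every u ∈ H^1_0.
The interval has length L = 7/2, and Poincaré/coercivity depend only on L. Here a(u, u) = ∫(u')² + (-1/2)·∫u².
Here c = -1/2 < 0 with |c| < (π/L)² = 4*π^2/49, so coercivity still holds. The condition a(u,u) ≥ α||u||_{H^1}² reads (1−α)∫(u')² ≥ (α−c)∫u². Any admissible α is ≤ 1 (rapidly oscillating u have ∫u²/∫(u')² → 0), and α = 1 would force 0 ≥ (1−c)∫u², impossible since c < 1; so 1−α > 0. By the sharp Poincaré inequality on H^1_0 of an interval of length L, ∫(u')² ≥ (π/L)²∫u² with equality for the first sine mode sin(π(x−x₀)/L) (x₀ the left endpoint), so the inequality holds for all u iff (1−α)(π/L)² ≥ α − c, i.e. α ≤ ((π/L)² + c)/((π/L)² + 1) = (1 + c(L/π)²)/(1 + (L/π)²). (Direct route, valid since c ≤ 0: Poincaré gives c∫u² ≥ c(L/π)²∫(u')², so a(u,u) ≥ (1 + c(L/π)²)∫(u')², while ||u||_{H^1}² ≤ (1 + (L/π)²)∫(u')²; dividing yields the same α.) With (π/L)² = 4*π^2/49 and c = -1/2, the largest admissible constant is α = ((π/L)² + c)/((π/L)² + 1).
Simplifying, α = (-49 + 8*π^2)/(2*(4*π^2 + 49)).


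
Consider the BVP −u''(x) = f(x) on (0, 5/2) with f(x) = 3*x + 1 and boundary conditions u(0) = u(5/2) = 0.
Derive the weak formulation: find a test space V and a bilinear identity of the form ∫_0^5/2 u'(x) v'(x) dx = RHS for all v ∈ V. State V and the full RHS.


V = H^1_0(0, 5/2) (so v(0) = v(5/2) = 0); weak form: ∫_0^5/2 u'v' dx = ∫_0^5/2 (3*x + 1) v dx for all v ∈ V.

Multiply both sides by a test function v and integrate from 0 to 5/2:
  ∫_0^5/2 −u''(x) v(x) dx = ∫_0^5/2 f(x) v(x) dx.
Integrate the LHS by parts once:
  ∫_0^5/2 −u'' v dx = −[u'(x) v(x)]_0^5/2 + ∫_0^5/2 u'(x) v'(x) dx.
Thus ∫_0^5/2 u'(x) v'(x) dx = ∫_0^5/2 f(x) v(x) dx + [u'(x) v(x)]_0^5/2.
Choose V so that boundary terms are either known or forced to vanish.
u is Dirichlet: u(0) = u(5/2) = 0. Let V = H^1_0(0, 5/2); then v(0) = v(5/2) = 0, and [u' v]_0^5/2 = 0.
Weak formulation: find u (satisfying any essential BC) such that ∫_0^5/2 u'(x) v'(x) dx = ∫_0^5/2 f v dx for all v ∈ V.
Substituting f(x) = 3*x + 1, the right-hand side is ∫_0^5/2 (3*x + 1) v dx.


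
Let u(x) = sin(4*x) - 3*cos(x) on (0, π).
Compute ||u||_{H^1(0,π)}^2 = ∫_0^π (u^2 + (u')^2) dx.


||u||_{H^1(0,π)}^2 = -32/5 + 35*π/2

u'(x) = 3*sin(x) + 4*cos(4*x).
Expand u² and (u')² and integrate term by term on (0, π), using: for integers n ≥ 1, ∫_0^π sin²(nx) dx = ∫_0^π cos²(nx) dx = π/2; for n ≠ n', ∫_0^π sin(nx)sin(n'x) dx = ∫_0^π cos(nx)cos(n'x) dx = 0; and by product-to-sum, ∫_0^π sin(nx)cos(n'x) dx = ½∫_0^π [sin((n+n')x) + sin((n−n')x)] dx, which is 0 when n+n' is even and 2n/(n²−n'²) when n+n' is odd (it need not vanish on (0, π)).
  u² squared terms: (-3)²·∫cos(x)² dx = 9·π/2 = 9*π/2;  (1)²·∫sin(4x)² dx = 1·π/2 = π/2.
  u² cross terms: 2·(-3)·(1)·∫cos(x)·sin(4x) dx = -6·(8/15) = -16/5.
  So ∫_0^π u² dx = 9*π/2 + π/2 − 16/5 = -16/5 + 5*π.
  (u')² squared terms: (3)²·∫sin(x)² dx = 9·π/2 = 9*π/2;  (4)²·∫cos(4x)² dx = 16·π/2 = 8*π.
  (u')² cross terms: 2·(3)·(4)·∫sin(x)·cos(4x) dx = 24·(-2/15) = -16/5.
  So ∫_0^π (u')² dx = 9*π/2 + 8*π − 16/5 = -16/5 + 25*π/2.
||u||_{H^1}^2 = (-16/5 + 5*π) + (-16/5 + 25*π/2) = -32/5 + 35*π/2.


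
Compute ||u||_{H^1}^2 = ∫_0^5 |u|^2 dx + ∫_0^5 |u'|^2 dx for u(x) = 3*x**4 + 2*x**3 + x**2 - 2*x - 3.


||u||_{H^1}^2 = 9283605/2

The H^1 norm (squared) on an interval (0, L) is
  ||u||_{H^1}^2 = ∫_0^L u(x)^2 dx + ∫_0^L u'(x)^2 dx.
Compute u'(x) = 12*x**3 + 6*x**2 + 2*x - 2.
Then u(x)^2 = 9*x**8 + 12*x**7 + 10*x**6 - 8*x**5 - 25*x**4 - 16*x**3 - 2*x**2 + 12*x + 9 and u'(x)^2 = 144*x**6 + 144*x**5 + 84*x**4 - 24*x**3 - 20*x**2 - 8*x + 4.
Integrate each monomial from 0 to 5 using ∫_0^5 c·x^n dx = c·5^(n+1)/(n+1):
  ∫_0^5 u(x)^2 dx = ∫_0^5 (9*x^8 + 12*x^7 + 10*x^6 - 8*x^5 - 25*x^4 - 16*x^3 - 2*x^2 + 12*x + 9) dx. Term by term:
    ∫_0^5 9*x^8 dx = 1953125;  ∫_0^5 12*x^7 dx = 1171875/2;  ∫_0^5 10*x^6 dx = 781250/7;
    ∫_0^5 -8*x^5 dx = -62500/3;  ∫_0^5 -25*x^4 dx = -15625;  ∫_0^5 -16*x^3 dx = -2500;
    ∫_0^5 -2*x^2 dx = -250/3;  ∫_0^5 12*x dx = 150;  ∫_0^5 9 dx = 45.
  Sum: 1953125 + 1171875/2 + 781250/7 − 62500/3 − 15625 − 2500 − 250/3 + 150 + 45 = 109696565/42.
  ∫_0^5 u'(x)^2 dx = ∫_0^5 (144*x^6 + 144*x^5 + 84*x^4 - 24*x^3 - 20*x^2 - 8*x + 4) dx. Term by term:
    ∫_0^5 144*x^6 dx = 11250000/7;  ∫_0^5 144*x^5 dx = 375000;  ∫_0^5 84*x^4 dx = 52500;
    ∫_0^5 -24*x^3 dx = -3750;  ∫_0^5 -20*x^2 dx = -2500/3;  ∫_0^5 -8*x dx = -100;
    ∫_0^5 4 dx = 20.
  Sum: 11250000/7 + 375000 + 52500 − 3750 − 2500/3 − 100 + 20 = 42629570/21.
Adding: ||u||_{H^1}^2 = 109696565/42 + 42629570/21 = 9283605/2.


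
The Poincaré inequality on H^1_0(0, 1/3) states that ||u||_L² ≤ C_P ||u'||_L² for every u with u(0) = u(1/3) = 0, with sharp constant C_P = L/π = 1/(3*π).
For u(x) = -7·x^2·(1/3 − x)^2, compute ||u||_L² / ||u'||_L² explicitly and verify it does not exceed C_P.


||u||_L² / ||u'||_L² = sqrt(3)/18 < C_P = 1/(3*π).

u(x) = -7·x^2·(1/3 − x)^2, so u'(x) = 14*x*(-18*x^2 + 9*x - 1)/9.
u(x) = -7·x^2·(1/3 − x)^2 vanishes at x = 0 and x = 1/3, so u ∈ H^1_0(0, 1/3). Differentiate via the product rule and integrate the resulting polynomials term by term.
  ∫_0^1/3 u² dx = ∫_0^1/3 (49*x^8 - 196*x^7/3 + 98*x^6/3 - 196*x^5/27 + 49*x^4/81) dx. Term by term:
    ∫_0^1/3 49*x^8 dx = 49/177147;  ∫_0^1/3 -196*x^7/3 dx = -49/39366;  ∫_0^1/3 98*x^6/3 dx = 14/6561;
    ∫_0^1/3 -196*x^5/27 dx = -98/59049;  ∫_0^1/3 49*x^4/81 dx = 49/98415.
  Sum: 49/177147 − 49/39366 + 14/6561 − 98/59049 + 49/98415 = 7/1771470.
  ∫_0^1/3 (u')² dx = ∫_0^1/3 (784*x^6 - 784*x^5 + 2548*x^4/9 - 392*x^3/9 + 196*x^2/81) dx. Term by term:
    ∫_0^1/3 784*x^6 dx = 112/2187;  ∫_0^1/3 -784*x^5 dx = -392/2187;  ∫_0^1/3 2548*x^4/9 dx = 2548/10935;
    ∫_0^1/3 -392*x^3/9 dx = -98/729;  ∫_0^1/3 196*x^2/81 dx = 196/6561.
  Sum: 112/2187 − 392/2187 + 2548/10935 − 98/729 + 196/6561 = 14/32805.
∫_0^1/3 u² dx = 7/1771470, so ||u||_L² = sqrt(210)/7290.
∫_0^1/3 (u')² dx = 14/32805, so ||u'||_L² = sqrt(70)/405.
Ratio ||u||_L² / ||u'||_L² = sqrt(3)/18.
Sharp Poincaré constant on H^1_0(0, 1/3) is C_P = L/π = 1/(3*π), achieved by sin(3*π·x).
A polynomial bump cannot attain the sharp Poincaré constant (only the first sine eigenfunction does), so the ratio is strictly less than C_P, consistent with ||u||_L² ≤ C_P ||u'||_L².


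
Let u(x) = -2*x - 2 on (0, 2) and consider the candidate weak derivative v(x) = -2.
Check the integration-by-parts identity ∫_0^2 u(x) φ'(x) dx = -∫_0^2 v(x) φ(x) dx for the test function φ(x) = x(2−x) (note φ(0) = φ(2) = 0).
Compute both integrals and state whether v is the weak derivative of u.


LHS = 8/3, RHS = 8/3. Yes, v = u' weakly.

u(x) = -2*x - 2, classical derivative u'(x) = -2.
φ(x) = x(2−x), so φ'(x) = 2 - 2*x.
Note φ(0) = φ(2) = 0, so the boundary term u·φ vanishes.
LHS = ∫_0^2 u(x) φ'(x) dx = ∫_0^2 (4*x^2 - 4) dx. Term by term:
  ∫_0^2 4*x^2 dx = 32/3;  ∫_0^2 -4 dx = -8.
Sum: 32/3 − 8 = 8/3.
So LHS = 8/3.
∫_0^2 v(x) φ(x) dx = ∫_0^2 (2*x^2 - 4*x) dx. Term by term:
  ∫_0^2 2*x^2 dx = 16/3;  ∫_0^2 -4*x dx = -8.
Sum: 16/3 − 8 = -8/3.
So RHS = -∫_0^2 v(x) φ(x) dx = 8/3.
LHS = RHS, so the identity holds for this test φ.
Moreover u is smooth here and v(x) = u'(x) = -2 pointwise, so the identity holds for every test function. Hence v is the weak derivative of u.


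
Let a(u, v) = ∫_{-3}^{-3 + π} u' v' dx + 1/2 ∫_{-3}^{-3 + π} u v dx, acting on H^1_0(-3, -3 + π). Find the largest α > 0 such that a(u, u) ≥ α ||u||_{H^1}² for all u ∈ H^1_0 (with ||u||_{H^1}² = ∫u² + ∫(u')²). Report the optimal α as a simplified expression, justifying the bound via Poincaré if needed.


α = 3/4

Coercivity of a(·,·) on H^1_0(-3, -3 + π) means a(u, u) ≥ α ||u||_{H^1}² for every u ∈ H^1_0.
The interval has length L = π, and Poincaré/coercivity depend only on L. Here a(u, u) = ∫(u')² + (1/2)·∫u².
Here 0 < c = 1/2 < 1. The condition a(u,u) ≥ α||u||_{H^1}² reads (1−α)∫(u')² ≥ (α−c)∫u². Any admissible α is ≤ 1 (rapidly oscillating u have ∫u²/∫(u')² → 0), and α = 1 would force 0 ≥ (1−c)∫u², impossible since c < 1; so 1−α > 0. By the sharp Poincaré inequality on H^1_0 of an interval of length L, ∫(u')² ≥ (π/L)²∫u² with equality for the first sine mode sin(π(x−x₀)/L) (x₀ the left endpoint), so the inequality holds for all u iff (1−α)(π/L)² ≥ α − c, i.e. α ≤ ((π/L)² + c)/((π/L)² + 1) = (1 + c(L/π)²)/(1 + (L/π)²). With (π/L)² = 1 and c = 1/2, the largest admissible constant is α = ((π/L)² + c)/((π/L)² + 1).
Simplifying, α = 3/4.


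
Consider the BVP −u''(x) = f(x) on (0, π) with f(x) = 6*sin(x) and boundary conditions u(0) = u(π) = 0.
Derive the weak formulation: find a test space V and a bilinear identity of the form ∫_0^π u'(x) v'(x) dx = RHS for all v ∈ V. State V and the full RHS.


V = H^1_0(0, π) (so v(0) = v(π) = 0); weak form: ∫_0^π u'v' dx = ∫_0^π (6*sin(x)) v dx for all v ∈ V.

Multiply both sides by a test function v and integrate from 0 to π:
  ∫_0^π −u''(x) v(x) dx = ∫_0^π f(x) v(x) dx.
Integrate the LHS by parts once:
  ∫_0^π −u'' v dx = −[u'(x) v(x)]_0^π + ∫_0^π u'(x) v'(x) dx.
Thus ∫_0^π u'(x) v'(x) dx = ∫_0^π f(x) v(x) dx + [u'(x) v(x)]_0^π.
Choose V so that boundary terms are either known or forced to vanish.
u is Dirichlet: u(0) = u(π) = 0. Let V = H^1_0(0, π); then v(0) = v(π) = 0, and [u' v]_0^π = 0.
Weak formulation: find u (satisfying any essential BC) such that ∫_0^π u'(x) v'(x) dx = ∫_0^π f v dx for all v ∈ V.
Substituting f(x) = 6*sin(x), the right-hand side is ∫_0^π (6*sin(x)) v dx.


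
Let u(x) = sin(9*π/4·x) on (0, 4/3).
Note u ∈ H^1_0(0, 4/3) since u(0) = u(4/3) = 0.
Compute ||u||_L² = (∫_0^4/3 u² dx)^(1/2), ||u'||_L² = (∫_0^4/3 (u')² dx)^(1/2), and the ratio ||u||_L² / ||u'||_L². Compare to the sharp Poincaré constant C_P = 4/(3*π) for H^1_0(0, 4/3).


||u||_L² / ||u'||_L² = 4/(9*π) < C_P = 4/(3*π).

u(x) = sin(9*π/4·x), so u'(x) = 9*π*cos(9*π*x/4)/4.
Writing u(x) = A·sin(kπx/L) with A = 1 and k = 3, use ∫_0^L sin²(kπx/L) dx = L/2 and ∫_0^L cos²(kπx/L) dx = L/2.
u² = 1·sin²(9*π/4·x) and (u')² = 81*π^2/16·cos²(9*π/4·x), and each of sin², cos² integrates to L/2 = 2/3 over (0, 4/3).
∫_0^4/3 u² dx = 2/3, so ||u||_L² = sqrt(6)/3.
∫_0^4/3 (u')² dx = 27*π^2/8, so ||u'||_L² = 3*sqrt(6)*π/4.
Ratio ||u||_L² / ||u'||_L² = 4/(9*π).
Sharp Poincaré constant on H^1_0(0, 4/3) is C_P = L/π = 4/(3*π), achieved by sin(3*π/4·x).
This is the k = 3 harmonic; the ratio L/(kπ) is strictly less than C_P = L/π, consistent with the sharp inequality ||u||_L² ≤ C_P ||u'||_L².


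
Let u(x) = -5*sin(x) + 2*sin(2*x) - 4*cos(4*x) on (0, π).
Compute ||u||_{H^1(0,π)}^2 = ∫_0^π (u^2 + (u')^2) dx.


||u||_{H^1(0,π)}^2 = -272/3 + 171*π

u'(x) = 16*sin(4*x) - 5*cos(x) + 4*cos(2*x).
Expand u² and (u')² and integrate term by term on (0, π), using: for integers n ≥ 1, ∫_0^π sin²(nx) dx = ∫_0^π cos²(nx) dx = π/2; for n ≠ n', ∫_0^π sin(nx)sin(n'x) dx = ∫_0^π cos(nx)cos(n'x) dx = 0; and by product-to-sum, ∫_0^π sin(nx)cos(n'x) dx = ½∫_0^π [sin((n+n')x) + sin((n−n')x)] dx, which is 0 when n+n' is even and 2n/(n²−n'²) when n+n' is odd (it need not vanish on (0, π)).
  u² squared terms: (-5)²·∫sin(x)² dx = 25·π/2 = 25*π/2;  (-4)²·∫cos(4x)² dx = 16·π/2 = 8*π;  (2)²·∫sin(2x)² dx = 4·π/2 = 2*π.
  u² cross terms: 2·(-5)·(-4)·∫sin(x)·cos(4x) dx = 40·(-2/15) = -16/3;  2·(-5)·(2)·∫sin(x)·sin(2x) dx = -20·(0) = 0;  2·(-4)·(2)·∫cos(4x)·sin(2x) dx = -16·(0) = 0.
  So ∫_0^π u² dx = 25*π/2 + 8*π + 2*π − 16/3 + 0 + 0 = -16/3 + 45*π/2.
  (u')² squared terms: (-5)²·∫cos(x)² dx = 25·π/2 = 25*π/2;  (4)²·∫cos(2x)² dx = 16·π/2 = 8*π;  (16)²·∫sin(4x)² dx = 256·π/2 = 128*π.
  (u')² cross terms: 2·(-5)·(4)·∫cos(x)·cos(2x) dx = -40·(0) = 0;  2·(-5)·(16)·∫cos(x)·sin(4x) dx = -160·(8/15) = -256/3;  2·(4)·(16)·∫cos(2x)·sin(4x) dx = 128·(0) = 0.
  So ∫_0^π (u')² dx = 25*π/2 + 8*π + 128*π + 0 − 256/3 + 0 = -256/3 + 297*π/2.
||u||_{H^1}^2 = (-16/3 + 45*π/2) + (-256/3 + 297*π/2) = -272/3 + 171*π.


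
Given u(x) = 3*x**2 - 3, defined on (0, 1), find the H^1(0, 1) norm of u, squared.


||u||_{H^1}^2 = 84/5

The H^1 norm (squared) on an interval (0, L) is
  ||u||_{H^1}^2 = ∫_0^L u(x)^2 dx + ∫_0^L u'(x)^2 dx.
Compute u'(x) = 6*x.
Then u(x)^2 = 9*x**4 - 18*x**2 + 9 and u'(x)^2 = 36*x**2.
Integrate each monomial from 0 to 1 using ∫_0^1 c·x^n dx = c·1^(n+1)/(n+1):
  ∫_0^1 u(x)^2 dx = ∫_0^1 (9*x^4 - 18*x^2 + 9) dx. Term by term:
    ∫_0^1 9*x^4 dx = 9/5;  ∫_0^1 -18*x^2 dx = -6;  ∫_0^1 9 dx = 9.
  Sum: 9/5 − 6 + 9 = 24/5.
  ∫_0^1 u'(x)^2 dx = ∫_0^1 (36*x^2) dx. Term by term:
    ∫_0^1 36*x^2 dx = 12.
Adding: ||u||_{H^1}^2 = 24/5 + 12 = 84/5.


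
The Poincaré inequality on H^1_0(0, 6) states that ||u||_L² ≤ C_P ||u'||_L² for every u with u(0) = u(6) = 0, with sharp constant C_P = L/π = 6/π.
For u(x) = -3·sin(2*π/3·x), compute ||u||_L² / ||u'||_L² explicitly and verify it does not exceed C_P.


||u||_L² / ||u'||_L² = 3/(2*π) < C_P = 6/π.

u(x) = -3·sin(2*π/3·x), so u'(x) = -2*π*cos(2*π*x/3).
Writing u(x) = A·sin(kπx/L) with A = -3 and k = 4, use ∫_0^L sin²(kπx/L) dx = L/2 and ∫_0^L cos²(kπx/L) dx = L/2.
u² = 9·sin²(2*π/3·x) and (u')² = 4*π^2·cos²(2*π/3·x), and each of sin², cos² integrates to L/2 = 3 over (0, 6).
∫_0^6 u² dx = 27, so ||u||_L² = 3*sqrt(3).
∫_0^6 (u')² dx = 12*π^2, so ||u'||_L² = 2*sqrt(3)*π.
Ratio ||u||_L² / ||u'||_L² = 3/(2*π).
Sharp Poincaré constant on H^1_0(0, 6) is C_P = L/π = 6/π, achieved by sin(π/6·x).
This is the k = 4 harmonic; the ratio L/(kπ) is strictly less than C_P = L/π, consistent with the sharp inequality ||u||_L² ≤ C_P ||u'||_L².


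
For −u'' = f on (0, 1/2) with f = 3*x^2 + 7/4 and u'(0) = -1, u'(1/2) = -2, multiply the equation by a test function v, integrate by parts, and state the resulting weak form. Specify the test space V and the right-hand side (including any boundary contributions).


V = H^1(0, 1/2) (v unrestricted at boundary; u is determined up to an additive constant); weak form: ∫_0^1/2 u'v' dx = ∫_0^1/2 (3*x^2 + 7/4) v dx − 2·v(1/2) + v(0) for all v ∈ V.

Multiply both sides by a test function v and integrate from 0 to 1/2:
  ∫_0^1/2 −u''(x) v(x) dx = ∫_0^1/2 f(x) v(x) dx.
Integrate the LHS by parts once:
  ∫_0^1/2 −u'' v dx = −[u'(x) v(x)]_0^1/2 + ∫_0^1/2 u'(x) v'(x) dx.
Thus ∫_0^1/2 u'(x) v'(x) dx = ∫_0^1/2 f(x) v(x) dx + [u'(x) v(x)]_0^1/2.
Choose V so that boundary terms are either known or forced to vanish.
u has inhomogeneous Neumann u'(0) = -1, u'(1/2) = -2. [u' v]_0^1/2 = (-2)·v(1/2) − (-1)·v(0) = − 2·v(1/2) + v(0). Take V = H^1(0, 1/2); boundary term becomes part of RHS.
Weak formulation: find u (satisfying any essential BC) such that ∫_0^1/2 u'(x) v'(x) dx = ∫_0^1/2 f v dx − 2·v(1/2) + v(0) for all v ∈ V (Neumann data are natural BCs: they enter the RHS as boundary terms).
Substituting f(x) = 3*x^2 + 7/4, the right-hand side is ∫_0^1/2 (3*x^2 + 7/4) v dx − 2·v(1/2) + v(0).
Compatibility check (pure Neumann): taking v ≡ 1 ∈ V gives 0 = ∫_0^1/2 f dx + (-2) − (-1), i.e. ∫_0^1/2 f dx must equal u'(0) − u'(1/2) = 1. Indeed ∫_0^1/2 (3*x^2 + 7/4) dx = 1, so the data are compatible. The solution is then unique only up to an additive constant (fix it e.g. by requiring ∫_0^1/2 u dx = 0).


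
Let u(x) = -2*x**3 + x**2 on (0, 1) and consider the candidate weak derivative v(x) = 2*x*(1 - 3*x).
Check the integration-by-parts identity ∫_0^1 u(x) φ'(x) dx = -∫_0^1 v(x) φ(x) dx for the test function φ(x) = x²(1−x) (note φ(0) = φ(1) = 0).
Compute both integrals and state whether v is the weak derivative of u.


LHS = 1/10, RHS = 1/10. Yes, v = u' weakly.

u(x) = -2*x**3 + x**2, classical derivative u'(x) = -6*x**2 + 2*x.
φ(x) = x²(1−x), so φ'(x) = x*(2 - 3*x).
Note φ(0) = φ(1) = 0, so the boundary term u·φ vanishes.
LHS = ∫_0^1 u(x) φ'(x) dx = ∫_0^1 (6*x^5 - 7*x^4 + 2*x^3) dx. Term by term:
  ∫_0^1 6*x^5 dx = 1;  ∫_0^1 -7*x^4 dx = -7/5;  ∫_0^1 2*x^3 dx = 1/2.
Sum: 1 − 7/5 + 1/2 = 1/10.
So LHS = 1/10.
∫_0^1 v(x) φ(x) dx = ∫_0^1 (6*x^5 - 8*x^4 + 2*x^3) dx. Term by term:
  ∫_0^1 6*x^5 dx = 1;  ∫_0^1 -8*x^4 dx = -8/5;  ∫_0^1 2*x^3 dx = 1/2.
Sum: 1 − 8/5 + 1/2 = -1/10.
So RHS = -∫_0^1 v(x) φ(x) dx = 1/10.
LHS = RHS, so the identity holds for this test φ.
Moreover u is smooth here and v(x) = u'(x) = -6*x**2 + 2*x pointwise, so the identity holds for every test function. Hence v is the weak derivative of u.


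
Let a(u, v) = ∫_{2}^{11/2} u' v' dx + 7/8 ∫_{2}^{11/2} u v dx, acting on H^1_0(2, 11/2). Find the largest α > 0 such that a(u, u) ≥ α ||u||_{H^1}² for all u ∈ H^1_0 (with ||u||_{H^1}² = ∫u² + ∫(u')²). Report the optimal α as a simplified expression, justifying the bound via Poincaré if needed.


α = (32*π^2 + 343)/(8*(4*π^2 + 49))

Coercivity of a(·,·) on H^1_0(2, 11/2) means a(u, u) ≥ α ||u||_{H^1}² for every u ∈ H^1_0.
The interval has length L = 7/2, and Poincaré/coercivity depend only on L. Here a(u, u) = ∫(u')² + (7/8)·∫u².
Here 0 < c = 7/8 < 1. The condition a(u,u) ≥ α||u||_{H^1}² reads (1−α)∫(u')² ≥ (α−c)∫u². Any admissible α is ≤ 1 (rapidly oscillating u have ∫u²/∫(u')² → 0), and α = 1 would force 0 ≥ (1−c)∫u², impossible since c < 1; so 1−α > 0. By the sharp Poincaré inequality on H^1_0 of an interval of length L, ∫(u')² ≥ (π/L)²∫u² with equality for the first sine mode sin(π(x−x₀)/L) (x₀ the left endpoint), so the inequality holds for all u iff (1−α)(π/L)² ≥ α − c, i.e. α ≤ ((π/L)² + c)/((π/L)² + 1) = (1 + c(L/π)²)/(1 + (L/π)²). With (π/L)² = 4*π^2/49 and c = 7/8, the largest admissible constant is α = ((π/L)² + c)/((π/L)² + 1).
Simplifying, α = (32*π^2 + 343)/(8*(4*π^2 + 49)).


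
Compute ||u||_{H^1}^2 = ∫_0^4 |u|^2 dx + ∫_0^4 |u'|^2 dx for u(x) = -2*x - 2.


||u||_{H^1}^2 = 544/3

The H^1 norm (squared) on an interval (0, L) is
  ||u||_{H^1}^2 = ∫_0^L u(x)^2 dx + ∫_0^L u'(x)^2 dx.
Compute u'(x) = -2.
Then u(x)^2 = 4*x**2 + 8*x + 4 and u'(x)^2 = 4.
Integrate each monomial from 0 to 4 using ∫_0^4 c·x^n dx = c·4^(n+1)/(n+1):
  ∫_0^4 u(x)^2 dx = ∫_0^4 (4*x^2 + 8*x + 4) dx. Term by term:
    ∫_0^4 4*x^2 dx = 256/3;  ∫_0^4 8*x dx = 64;  ∫_0^4 4 dx = 16.
  Sum: 256/3 + 64 + 16 = 496/3.
  ∫_0^4 u'(x)^2 dx = ∫_0^4 (4) dx. Term by term:
    ∫_0^4 4 dx = 16.
Adding: ||u||_{H^1}^2 = 496/3 + 16 = 544/3.


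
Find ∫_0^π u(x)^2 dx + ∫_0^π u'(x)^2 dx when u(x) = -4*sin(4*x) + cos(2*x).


||u||_{H^1(0,π)}^2 = 277*π/2

u'(x) = -2*sin(2*x) - 16*cos(4*x).
Expand u² and (u')² and integrate term by term on (0, π), using: for integers n ≥ 1, ∫_0^π sin²(nx) dx = ∫_0^π cos²(nx) dx = π/2; for n ≠ n', ∫_0^π sin(nx)sin(n'x) dx = ∫_0^π cos(nx)cos(n'x) dx = 0; and by product-to-sum, ∫_0^π sin(nx)cos(n'x) dx = ½∫_0^π [sin((n+n')x) + sin((n−n')x)] dx, which is 0 when n+n' is even and 2n/(n²−n'²) when n+n' is odd (it need not vanish on (0, π)).
  u² squared terms: (-4)²·∫sin(4x)² dx = 16·π/2 = 8*π;  (1)²·∫cos(2x)² dx = 1·π/2 = π/2.
  u² cross terms: 2·(-4)·(1)·∫sin(4x)·cos(2x) dx = -8·(0) = 0.
  So ∫_0^π u² dx = 8*π + π/2 + 0 = 17*π/2.
  (u')² squared terms: (-16)²·∫cos(4x)² dx = 256·π/2 = 128*π;  (-2)²·∫sin(2x)² dx = 4·π/2 = 2*π.
  (u')² cross terms: 2·(-16)·(-2)·∫cos(4x)·sin(2x) dx = 64·(0) = 0.
  So ∫_0^π (u')² dx = 128*π + 2*π + 0 = 130*π.
||u||_{H^1}^2 = (17*π/2) + (130*π) = 277*π/2.


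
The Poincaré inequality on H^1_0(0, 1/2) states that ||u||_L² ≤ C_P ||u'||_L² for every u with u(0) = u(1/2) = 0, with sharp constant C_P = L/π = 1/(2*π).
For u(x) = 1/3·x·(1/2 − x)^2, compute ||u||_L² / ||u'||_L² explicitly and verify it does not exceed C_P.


||u||_L² / ||u'||_L² = sqrt(14)/28 < C_P = 1/(2*π).

u(x) = 1/3·x·(1/2 − x)^2, so u'(x) = (2*x - 1)*(6*x - 1)/12.
u(x) = 1/3·x·(1/2 − x)^2 vanishes at x = 0 and x = 1/2, so u ∈ H^1_0(0, 1/2). Differentiate via the product rule and integrate the resulting polynomials term by term.
  ∫_0^1/2 u² dx = ∫_0^1/2 (x^6/9 - 2*x^5/9 + x^4/6 - x^3/18 + x^2/144) dx. Term by term:
    ∫_0^1/2 x^6/9 dx = 1/8064;  ∫_0^1/2 -2*x^5/9 dx = -1/1728;  ∫_0^1/2 x^4/6 dx = 1/960;
    ∫_0^1/2 -x^3/18 dx = -1/1152;  ∫_0^1/2 x^2/144 dx = 1/3456.
  Sum: 1/8064 − 1/1728 + 1/960 − 1/1152 + 1/3456 = 1/120960.
  ∫_0^1/2 (u')² dx = ∫_0^1/2 (x^4 - 4*x^3/3 + 11*x^2/18 - x/9 + 1/144) dx. Term by term:
    ∫_0^1/2 x^4 dx = 1/160;  ∫_0^1/2 -4*x^3/3 dx = -1/48;  ∫_0^1/2 11*x^2/18 dx = 11/432;
    ∫_0^1/2 -x/9 dx = -1/72;  ∫_0^1/2 1/144 dx = 1/288.
  Sum: 1/160 − 1/48 + 11/432 − 1/72 + 1/288 = 1/2160.
∫_0^1/2 u² dx = 1/120960, so ||u||_L² = sqrt(210)/5040.
∫_0^1/2 (u')² dx = 1/2160, so ||u'||_L² = sqrt(15)/180.
Ratio ||u||_L² / ||u'||_L² = sqrt(14)/28.
Sharp Poincaré constant on H^1_0(0, 1/2) is C_P = L/π = 1/(2*π), achieved by sin(2*π·x).
A polynomial bump cannot attain the sharp Poincaré constant (only the first sine eigenfunction does), so the ratio is strictly less than C_P, consistent with ||u||_L² ≤ C_P ||u'||_L².


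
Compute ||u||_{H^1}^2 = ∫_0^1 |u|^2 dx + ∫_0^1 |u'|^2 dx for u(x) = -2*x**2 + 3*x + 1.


||u||_{H^1}^2 = 29/5

The H^1 norm (squared) on an interval (0, L) is
  ||u||_{H^1}^2 = ∫_0^L u(x)^2 dx + ∫_0^L u'(x)^2 dx.
Compute u'(x) = 3 - 4*x.
Then u(x)^2 = 4*x**4 - 12*x**3 + 5*x**2 + 6*x + 1 and u'(x)^2 = 16*x**2 - 24*x + 9.
Integrate each monomial from 0 to 1 using ∫_0^1 c·x^n dx = c·1^(n+1)/(n+1):
  ∫_0^1 u(x)^2 dx = ∫_0^1 (4*x^4 - 12*x^3 + 5*x^2 + 6*x + 1) dx. Term by term:
    ∫_0^1 4*x^4 dx = 4/5;  ∫_0^1 -12*x^3 dx = -3;  ∫_0^1 5*x^2 dx = 5/3;
    ∫_0^1 6*x dx = 3;  ∫_0^1 1 dx = 1.
  Sum: 4/5 − 3 + 5/3 + 3 + 1 = 52/15.
  ∫_0^1 u'(x)^2 dx = ∫_0^1 (16*x^2 - 24*x + 9) dx. Term by term:
    ∫_0^1 16*x^2 dx = 16/3;  ∫_0^1 -24*x dx = -12;  ∫_0^1 9 dx = 9.
  Sum: 16/3 − 12 + 9 = 7/3.
Adding: ||u||_{H^1}^2 = 52/15 + 7/3 = 29/5.


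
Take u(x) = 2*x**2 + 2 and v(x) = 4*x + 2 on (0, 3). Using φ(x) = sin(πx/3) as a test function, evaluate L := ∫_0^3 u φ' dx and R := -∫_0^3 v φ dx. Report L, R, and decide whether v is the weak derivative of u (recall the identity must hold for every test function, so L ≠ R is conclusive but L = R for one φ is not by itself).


LHS = -36/π, RHS = -48/π. No, v is not the weak derivative of u.

u(x) = 2*x**2 + 2, classical derivative u'(x) = 4*x.
φ(x) = sin(πx/3), so φ'(x) = π*cos(π*x/3)/3.
Note φ(0) = φ(3) = 0, so the boundary term u·φ vanishes.
LHS = ∫_0^3 u(x) φ'(x) dx = ∫_0^3 (2*π*x^2*cos(π*x/3)/3 + 2*π*cos(π*x/3)/3) dx. Term by term:
  ∫_0^3 2*π*cos(π*x/3)/3 dx = 0;  ∫_0^3 2*π*x^2*cos(π*x/3)/3 dx = -36/π.
Sum: 0 − 36/π = -36/π.
So LHS = -36/π.
∫_0^3 v(x) φ(x) dx = ∫_0^3 (4*x*sin(π*x/3) + 2*sin(π*x/3)) dx. Term by term:
  ∫_0^3 2*sin(π*x/3) dx = 12/π;  ∫_0^3 4*x*sin(π*x/3) dx = 36/π.
Sum: 12/π + 36/π = 48/π.
So RHS = -∫_0^3 v(x) φ(x) dx = -48/π.
LHS − RHS = 12/π ≠ 0, so the identity fails.
(For a valid weak derivative the identity must hold for EVERY test function, in particular this one. The failure shows v is NOT the weak derivative of u.)
Correct weak derivative would be u'(x) = 4*x.


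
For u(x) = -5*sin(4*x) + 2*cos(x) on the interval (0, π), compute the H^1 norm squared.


||u||_{H^1(0,π)}^2 = -64/3 + 433*π/2

u'(x) = -2*sin(x) - 20*cos(4*x).
Expand u² and (u')² and integrate term by term on (0, π), using: for integers n ≥ 1, ∫_0^π sin²(nx) dx = ∫_0^π cos²(nx) dx = π/2; for n ≠ n', ∫_0^π sin(nx)sin(n'x) dx = ∫_0^π cos(nx)cos(n'x) dx = 0; and by product-to-sum, ∫_0^π sin(nx)cos(n'x) dx = ½∫_0^π [sin((n+n')x) + sin((n−n')x)] dx, which is 0 when n+n' is even and 2n/(n²−n'²) when n+n' is odd (it need not vanish on (0, π)).
  u² squared terms: (-5)²·∫sin(4x)² dx = 25·π/2 = 25*π/2;  (2)²·∫cos(x)² dx = 4·π/2 = 2*π.
  u² cross terms: 2·(-5)·(2)·∫sin(4x)·cos(x) dx = -20·(8/15) = -32/3.
  So ∫_0^π u² dx = 25*π/2 + 2*π − 32/3 = -32/3 + 29*π/2.
  (u')² squared terms: (-20)²·∫cos(4x)² dx = 400·π/2 = 200*π;  (-2)²·∫sin(x)² dx = 4·π/2 = 2*π.
  (u')² cross terms: 2·(-20)·(-2)·∫cos(4x)·sin(x) dx = 80·(-2/15) = -32/3.
  So ∫_0^π (u')² dx = 200*π + 2*π − 32/3 = -32/3 + 202*π.
||u||_{H^1}^2 = (-32/3 + 29*π/2) + (-32/3 + 202*π) = -64/3 + 433*π/2.


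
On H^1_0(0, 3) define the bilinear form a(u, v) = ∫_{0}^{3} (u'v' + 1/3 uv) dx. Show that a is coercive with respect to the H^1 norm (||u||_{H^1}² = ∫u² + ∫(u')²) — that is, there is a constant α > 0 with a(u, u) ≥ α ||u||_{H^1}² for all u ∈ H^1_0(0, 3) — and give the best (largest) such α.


α = (3 + π^2)/(9 + π^2)

Coercivity of a(·,·) on H^1_0(0, 3) means a(u, u) ≥ α ||u||_{H^1}² for every u ∈ H^1_0.
The interval has length L = 3, and Poincaré/coercivity depend only on L. Here a(u, u) = ∫(u')² + (1/3)·∫u².
Here 0 < c = 1/3 < 1. The condition a(u,u) ≥ α||u||_{H^1}² reads (1−α)∫(u')² ≥ (α−c)∫u². Any admissible α is ≤ 1 (rapidly oscillating u have ∫u²/∫(u')² → 0), and α = 1 would force 0 ≥ (1−c)∫u², impossible since c < 1; so 1−α > 0. By the sharp Poincaré inequality on H^1_0 of an interval of length L, ∫(u')² ≥ (π/L)²∫u² with equality for the first sine mode sin(π(x−x₀)/L) (x₀ the left endpoint), so the inequality holds for all u iff (1−α)(π/L)² ≥ α − c, i.e. α ≤ ((π/L)² + c)/((π/L)² + 1) = (1 + c(L/π)²)/(1 + (L/π)²). With (π/L)² = π^2/9 and c = 1/3, the largest admissible constant is α = ((π/L)² + c)/((π/L)² + 1).
Simplifying, α = (3 + π^2)/(9 + π^2).


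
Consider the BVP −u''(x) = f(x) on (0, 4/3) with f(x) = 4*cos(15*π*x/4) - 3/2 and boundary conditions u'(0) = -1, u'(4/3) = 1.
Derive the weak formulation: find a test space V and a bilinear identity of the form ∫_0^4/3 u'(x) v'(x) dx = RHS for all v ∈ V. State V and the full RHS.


V = H^1(0, 4/3) (v unrestricted at boundary; u is determined up to an additive constant); weak form: ∫_0^4/3 u'v' dx = ∫_0^4/3 (4*cos(15*π*x/4) - 3/2) v dx + v(4/3) + v(0) for all v ∈ V.

Multiply both sides by a test function v and integrate from 0 to 4/3:
  ∫_0^4/3 −u''(x) v(x) dx = ∫_0^4/3 f(x) v(x) dx.
Integrate the LHS by parts once:
  ∫_0^4/3 −u'' v dx = −[u'(x) v(x)]_0^4/3 + ∫_0^4/3 u'(x) v'(x) dx.
Thus ∫_0^4/3 u'(x) v'(x) dx = ∫_0^4/3 f(x) v(x) dx + [u'(x) v(x)]_0^4/3.
Choose V so that boundary terms are either known or forced to vanish.
u has inhomogeneous Neumann u'(0) = -1, u'(4/3) = 1. [u' v]_0^4/3 = (1)·v(4/3) − (-1)·v(0) = v(4/3) + v(0). Take V = H^1(0, 4/3); boundary term becomes part of RHS.
Weak formulation: find u (satisfying any essential BC) such that ∫_0^4/3 u'(x) v'(x) dx = ∫_0^4/3 f v dx + v(4/3) + v(0) for all v ∈ V (Neumann data are natural BCs: they enter the RHS as boundary terms).
Substituting f(x) = 4*cos(15*π*x/4) - 3/2, the right-hand side is ∫_0^4/3 (4*cos(15*π*x/4) - 3/2) v dx + v(4/3) + v(0).
Compatibility check (pure Neumann): taking v ≡ 1 ∈ V gives 0 = ∫_0^4/3 f dx + (1) − (-1), i.e. ∫_0^4/3 f dx must equal u'(0) − u'(4/3) = -2. Indeed ∫_0^4/3 (4*cos(15*π*x/4) - 3/2) dx = -2, so the data are compatible. The solution is then unique only up to an additive constant (fix it e.g. by requiring ∫_0^4/3 u dx = 0).


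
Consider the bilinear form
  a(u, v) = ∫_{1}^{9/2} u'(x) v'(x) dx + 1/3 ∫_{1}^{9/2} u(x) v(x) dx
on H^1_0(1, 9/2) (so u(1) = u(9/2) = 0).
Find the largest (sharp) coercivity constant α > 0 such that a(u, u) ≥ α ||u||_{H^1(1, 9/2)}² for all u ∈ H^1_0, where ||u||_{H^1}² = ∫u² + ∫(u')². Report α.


α = (49 + 12*π^2)/(3*(4*π^2 + 49))

Coercivity of a(·,·) on H^1_0(1, 9/2) means a(u, u) ≥ α ||u||_{H^1}² for every u ∈ H^1_0.
The interval has length L = 7/2, and Poincaré/coercivity depend only on L. Here a(u, u) = ∫(u')² + (1/3)·∫u².
Here 0 < c = 1/3 < 1. The condition a(u,u) ≥ α||u||_{H^1}² reads (1−α)∫(u')² ≥ (α−c)∫u². Any admissible α is ≤ 1 (rapidly oscillating u have ∫u²/∫(u')² → 0), and α = 1 would force 0 ≥ (1−c)∫u², impossible since c < 1; so 1−α > 0. By the sharp Poincaré inequality on H^1_0 of an interval of length L, ∫(u')² ≥ (π/L)²∫u² with equality for the first sine mode sin(π(x−x₀)/L) (x₀ the left endpoint), so the inequality holds for all u iff (1−α)(π/L)² ≥ α − c, i.e. α ≤ ((π/L)² + c)/((π/L)² + 1) = (1 + c(L/π)²)/(1 + (L/π)²). With (π/L)² = 4*π^2/49 and c = 1/3, the largest admissible constant is α = ((π/L)² + c)/((π/L)² + 1).
Simplifying, α = (49 + 12*π^2)/(3*(4*π^2 + 49)).


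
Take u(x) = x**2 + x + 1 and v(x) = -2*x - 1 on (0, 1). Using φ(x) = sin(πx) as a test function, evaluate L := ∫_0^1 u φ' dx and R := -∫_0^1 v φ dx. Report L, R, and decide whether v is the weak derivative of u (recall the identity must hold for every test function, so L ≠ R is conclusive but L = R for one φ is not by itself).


LHS = -4/π, RHS = 4/π. No, v is not the weak derivative of u.

u(x) = x**2 + x + 1, classical derivative u'(x) = 2*x + 1.
φ(x) = sin(πx), so φ'(x) = π*cos(π*x).
Note φ(0) = φ(1) = 0, so the boundary term u·φ vanishes.
LHS = ∫_0^1 u(x) φ'(x) dx = ∫_0^1 (π*x^2*cos(π*x) + π*x*cos(π*x) + π*cos(π*x)) dx. Term by term:
  ∫_0^1 π*cos(π*x) dx = 0;  ∫_0^1 π*x*cos(π*x) dx = -2/π;  ∫_0^1 π*x^2*cos(π*x) dx = -2/π.
Sum: 0 − 2/π − 2/π = -4/π.
So LHS = -4/π.
∫_0^1 v(x) φ(x) dx = ∫_0^1 (-2*x*sin(π*x) - sin(π*x)) dx. Term by term:
  ∫_0^1 -sin(π*x) dx = -2/π;  ∫_0^1 -2*x*sin(π*x) dx = -2/π.
Sum: -2/π − 2/π = -4/π.
So RHS = -∫_0^1 v(x) φ(x) dx = 4/π.
LHS − RHS = -8/π ≠ 0, so the identity fails.
(For a valid weak derivative the identity must hold for EVERY test function, in particular this one. The failure shows v is NOT the weak derivative of u.)
Correct weak derivative would be u'(x) = 2*x + 1.


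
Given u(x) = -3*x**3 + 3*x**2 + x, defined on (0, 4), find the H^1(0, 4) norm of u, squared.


||u||_{H^1}^2 = 2095556/105

The H^1 norm (squared) on an interval (0, L) is
  ||u||_{H^1}^2 = ∫_0^L u(x)^2 dx + ∫_0^L u'(x)^2 dx.
Compute u'(x) = -9*x**2 + 6*x + 1.
Then u(x)^2 = 9*x**6 - 18*x**5 + 3*x**4 + 6*x**3 + x**2 and u'(x)^2 = 81*x**4 - 108*x**3 + 18*x**2 + 12*x + 1.
Integrate each monomial from 0 to 4 using ∫_0^4 c·x^n dx = c·4^(n+1)/(n+1):
  ∫_0^4 u(x)^2 dx = ∫_0^4 (9*x^6 - 18*x^5 + 3*x^4 + 6*x^3 + x^2) dx. Term by term:
    ∫_0^4 9*x^6 dx = 147456/7;  ∫_0^4 -18*x^5 dx = -12288;  ∫_0^4 3*x^4 dx = 3072/5;
    ∫_0^4 6*x^3 dx = 384;  ∫_0^4 x^2 dx = 64/3.
  Sum: 147456/7 − 12288 + 3072/5 + 384 + 64/3 = 1028672/105.
  ∫_0^4 u'(x)^2 dx = ∫_0^4 (81*x^4 - 108*x^3 + 18*x^2 + 12*x + 1) dx. Term by term:
    ∫_0^4 81*x^4 dx = 82944/5;  ∫_0^4 -108*x^3 dx = -6912;  ∫_0^4 18*x^2 dx = 384;
    ∫_0^4 12*x dx = 96;  ∫_0^4 1 dx = 4.
  Sum: 82944/5 − 6912 + 384 + 96 + 4 = 50804/5.
Adding: ||u||_{H^1}^2 = 1028672/105 + 50804/5 = 2095556/105.


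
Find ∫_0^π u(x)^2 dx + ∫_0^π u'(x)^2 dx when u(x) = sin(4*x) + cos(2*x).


||u||_{H^1(0,π)}^2 = 11*π

u'(x) = -2*sin(2*x) + 4*cos(4*x).
Expand u² and (u')² and integrate term by term on (0, π), using: for integers n ≥ 1, ∫_0^π sin²(nx) dx = ∫_0^π cos²(nx) dx = π/2; for n ≠ n', ∫_0^π sin(nx)sin(n'x) dx = ∫_0^π cos(nx)cos(n'x) dx = 0; and by product-to-sum, ∫_0^π sin(nx)cos(n'x) dx = ½∫_0^π [sin((n+n')x) + sin((n−n')x)] dx, which is 0 when n+n' is even and 2n/(n²−n'²) when n+n' is odd (it need not vanish on (0, π)).
  u² squared terms: (1)²·∫cos(2x)² dx = 1·π/2 = π/2;  (1)²·∫sin(4x)² dx = 1·π/2 = π/2.
  u² cross terms: 2·(1)·(1)·∫cos(2x)·sin(4x) dx = 2·(0) = 0.
  So ∫_0^π u² dx = π/2 + π/2 + 0 = π.
  (u')² squared terms: (-2)²·∫sin(2x)² dx = 4·π/2 = 2*π;  (4)²·∫cos(4x)² dx = 16·π/2 = 8*π.
  (u')² cross terms: 2·(-2)·(4)·∫sin(2x)·cos(4x) dx = -16·(0) = 0.
  So ∫_0^π (u')² dx = 2*π + 8*π + 0 = 10*π.
||u||_{H^1}^2 = (π) + (10*π) = 11*π.


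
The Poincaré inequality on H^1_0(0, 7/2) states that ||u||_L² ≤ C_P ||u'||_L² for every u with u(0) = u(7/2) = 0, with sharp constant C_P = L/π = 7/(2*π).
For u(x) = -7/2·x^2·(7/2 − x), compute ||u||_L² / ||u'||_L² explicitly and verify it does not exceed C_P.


||u||_L² / ||u'||_L² = sqrt(14)/4 < C_P = 7/(2*π).

u(x) = -7/2·x^2·(7/2 − x), so u'(x) = 7*x*(3*x - 7)/2.
u(x) = -7/2·x^2·(7/2 − x) vanishes at x = 0 and x = 7/2, so u ∈ H^1_0(0, 7/2). Differentiate via the product rule and integrate the resulting polynomials term by term.
  ∫_0^7/2 u² dx = ∫_0^7/2 (49*x^6/4 - 343*x^5/4 + 2401*x^4/16) dx. Term by term:
    ∫_0^7/2 49*x^6/4 dx = 5764801/512;  ∫_0^7/2 -343*x^5/4 dx = -40353607/1536;  ∫_0^7/2 2401*x^4/16 dx = 40353607/2560.
  Sum: 5764801/512 − 40353607/1536 + 40353607/2560 = 5764801/7680.
  ∫_0^7/2 (u')² dx = ∫_0^7/2 (441*x^4/4 - 1029*x^3/2 + 2401*x^2/4) dx. Term by term:
    ∫_0^7/2 441*x^4/4 dx = 7411887/640;  ∫_0^7/2 -1029*x^3/2 dx = -2470629/128;  ∫_0^7/2 2401*x^2/4 dx = 823543/96.
  Sum: 7411887/640 − 2470629/128 + 823543/96 = 823543/960.
∫_0^7/2 u² dx = 5764801/7680, so ||u||_L² = 2401*sqrt(30)/480.
∫_0^7/2 (u')² dx = 823543/960, so ||u'||_L² = 343*sqrt(105)/120.
Ratio ||u||_L² / ||u'||_L² = sqrt(14)/4.
Sharp Poincaré constant on H^1_0(0, 7/2) is C_P = L/π = 7/(2*π), achieved by sin(2*π/7·x).
A polynomial bump cannot attain the sharp Poincaré constant (only the first sine eigenfunction does), so the ratio is strictly less than C_P, consistent with ||u||_L² ≤ C_P ||u'||_L².


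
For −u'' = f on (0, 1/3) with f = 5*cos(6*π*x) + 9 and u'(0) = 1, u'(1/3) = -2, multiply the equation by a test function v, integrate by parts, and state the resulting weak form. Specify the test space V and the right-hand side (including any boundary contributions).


V = H^1(0, 1/3) (v unrestricted at boundary; u is determined up to an additive constant); weak form: ∫_0^1/3 u'v' dx = ∫_0^1/3 (5*cos(6*π*x) + 9) v dx − 2·v(1/3) − v(0) for all v ∈ V.

Multiply both sides by a test function v and integrate from 0 to 1/3:
  ∫_0^1/3 −u''(x) v(x) dx = ∫_0^1/3 f(x) v(x) dx.
Integrate the LHS by parts once:
  ∫_0^1/3 −u'' v dx = −[u'(x) v(x)]_0^1/3 + ∫_0^1/3 u'(x) v'(x) dx.
Thus ∫_0^1/3 u'(x) v'(x) dx = ∫_0^1/3 f(x) v(x) dx + [u'(x) v(x)]_0^1/3.
Choose V so that boundary terms are either known or forced to vanish.
u has inhomogeneous Neumann u'(0) = 1, u'(1/3) = -2. [u' v]_0^1/3 = (-2)·v(1/3) − (1)·v(0) = − 2·v(1/3) − v(0). Take V = H^1(0, 1/3); boundary term becomes part of RHS.
Weak formulation: find u (satisfying any essential BC) such that ∫_0^1/3 u'(x) v'(x) dx = ∫_0^1/3 f v dx − 2·v(1/3) − v(0) for all v ∈ V (Neumann data are natural BCs: they enter the RHS as boundary terms).
Substituting f(x) = 5*cos(6*π*x) + 9, the right-hand side is ∫_0^1/3 (5*cos(6*π*x) + 9) v dx − 2·v(1/3) − v(0).
Compatibility check (pure Neumann): taking v ≡ 1 ∈ V gives 0 = ∫_0^1/3 f dx + (-2) − (1), i.e. ∫_0^1/3 f dx must equal u'(0) − u'(1/3) = 3. Indeed ∫_0^1/3 (5*cos(6*π*x) + 9) dx = 3, so the data are compatible. The solution is then unique only up to an additive constant (fix it e.g. by requiring ∫_0^1/3 u dx = 0).
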